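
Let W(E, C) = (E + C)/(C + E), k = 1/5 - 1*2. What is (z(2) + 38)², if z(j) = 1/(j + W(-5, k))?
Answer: 13225/9 ≈ 1469.4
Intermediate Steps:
k = -9/5 (k = ⅕ - 2 = -9/5 ≈ -1.8000)
W(E, C) = 1 (W(E, C) = (C + E)/(C + E) = 1)
z(j) = 1/(1 + j) (z(j) = 1/(j + 1) = 1/(1 + j))
(z(2) + 38)² = (1/(1 + 2) + 38)² = (1/3 + 38)² = (⅓ + 38)² = (115/3)² = 13225/9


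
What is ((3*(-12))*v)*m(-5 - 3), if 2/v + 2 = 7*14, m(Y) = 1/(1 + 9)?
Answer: -3/40 ≈ -0.075000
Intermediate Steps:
m(Y) = ⅒ (m(Y) = 1/10 = ⅒)
v = 1/48 (v = 2/(-2 + 7*14) = 2/(-2 + 98) = 2/96 = 2*(1/96) = 1/48 ≈ 0.020833)
((3*(-12))*v)*m(-5 - 3) = ((3*(-12))*(1/48))*(⅒) = -36*1/48*(⅒) = -¾*⅒ = -3/40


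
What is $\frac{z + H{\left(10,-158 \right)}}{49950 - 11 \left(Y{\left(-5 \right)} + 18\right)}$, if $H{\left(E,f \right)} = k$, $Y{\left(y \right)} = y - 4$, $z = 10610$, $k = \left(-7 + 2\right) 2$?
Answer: $\frac{10600}{49851} \approx 0.21263$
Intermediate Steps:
$k = -10$ ($k = \left(-5\right) 2 = -10$)
$Y{\left(y \right)} = -4 + y$
$H{\left(E,f \right)} = -10$
$\frac{z + H{\left(10,-158 \right)}}{49950 - 11 \left(Y{\left(-5 \right)} + 18\right)} = \frac{10610 - 10}{49950 - 11 \left(\left(-4 - 5\right) + 18\right)} = \frac{10600}{49950 - 11 \left(-9 + 18\right)} = \frac{10600}{49950 - 99} = \frac{10600}{49851}$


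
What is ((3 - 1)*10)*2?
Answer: 40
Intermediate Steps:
((3 - 1)*10)*2 = (2*10)*2 = 20*2 = 40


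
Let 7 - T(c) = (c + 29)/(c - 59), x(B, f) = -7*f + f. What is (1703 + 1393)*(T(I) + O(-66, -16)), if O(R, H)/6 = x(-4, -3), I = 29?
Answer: 1810128/5 ≈ 3.6203e+5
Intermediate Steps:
x(B, f) = -6*f
O(R, H) = 108 (O(R, H) = 6*(-6*(-3)) = 6*18 = 108)
T(c) = 7 - (29 + c)/(-59 + c) (T(c) = 7 - (c + 29)/(c - 59) = 7 - (29 + c)/(-59 + c))
(1703 + 1393)*(T(I) + O(-66, -16)) = (1703 + 1393)*(2*(-221 + 3*29)/(-59 + 29) + 108) = 3096*(2*(-221 + 87)/(-30) + 108) = 3096*(2*(-1/30)*(-134) + 108) = 3096*(134/15 + 108) = 3096*(1754/15) = 1810128/5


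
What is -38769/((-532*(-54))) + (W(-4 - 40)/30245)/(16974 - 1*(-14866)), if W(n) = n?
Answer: -97225466873/72044497350 ≈ -1.3495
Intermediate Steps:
-38769/((-532*(-54))) + (W(-4 - 40)/30245)/(16974 - 1*(-14866)) = -38769/((-532*(-54))) + ((-4 - 40)/30245)/(16974 - 1*(-14866)) = -38769/28728 + (-44*1/30245)/(16974 + 14866) = -38769*1/28728 - 44/30245/31840 = -12923/9576 - 44/30245*1/31840 = -12923/9576 - 11/240750200 = -97225466873/72044497350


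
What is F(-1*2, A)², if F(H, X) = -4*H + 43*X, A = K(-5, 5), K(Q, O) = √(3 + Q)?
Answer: -3634 + 688*I*√2 ≈ -3634.0 + 972.98*I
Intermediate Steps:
A = I*√2 (A = √(3 - 5) = √(-2) = I*√2 ≈ 1.4142*I)
F(-1*2, A)² = (-(-4)*2 + 43*(I*√2))² = (-4*(-2) + 43*I*√2)² = (8 + 43*I*√2)²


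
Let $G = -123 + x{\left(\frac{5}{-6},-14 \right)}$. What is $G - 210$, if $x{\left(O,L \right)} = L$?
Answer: $-347$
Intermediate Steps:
$G = -137$ ($G = -123 - 14 = -137$)
$G - 210 = -137 - 210 = -347$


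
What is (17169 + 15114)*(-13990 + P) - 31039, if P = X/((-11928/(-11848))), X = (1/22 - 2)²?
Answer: -108618897845723/240548 ≈ -4.5155e+8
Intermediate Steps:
X = 1849/484 (X = (1/22 - 2)² = (-43/22)² = 1849/484 ≈ 3.8202)
P = 2738369/721644 (P = 1849/(484*((-11928/(-11848)))) = 1849/(484*((-11928*(-1/11848)))) = 1849/(484*(1491/1481)) = (1849/484)*(1481/1491) = 2738369/721644 ≈ 3.7946)
(17169 + 15114)*(-13990 + P) - 31039 = (17169 + 15114)*(-13990 + 2738369/721644) - 31039 = 32283*(-10093061191/721644) - 31039 = -108611431476351/240548 - 31039 = -108618897845723/240548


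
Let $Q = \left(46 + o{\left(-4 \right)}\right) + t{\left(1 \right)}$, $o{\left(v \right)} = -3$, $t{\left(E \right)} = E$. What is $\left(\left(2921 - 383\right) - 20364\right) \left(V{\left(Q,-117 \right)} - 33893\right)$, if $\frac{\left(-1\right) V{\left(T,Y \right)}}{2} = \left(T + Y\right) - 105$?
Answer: $597830562$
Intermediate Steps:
$Q = 44$ ($Q = \left(46 - 3\right) + 1 = 43 + 1 = 44$)
$V{\left(T,Y \right)} = 210 - 2 T - 2 Y$ ($V{\left(T,Y \right)} = - 2 \left(\left(T + Y\right) - 105\right) = - 2 \left(-105 + T + Y\right) = 210 - 2 T - 2 Y$)
$\left(\left(2921 - 383\right) - 20364\right) \left(V{\left(Q,-117 \right)} - 33893\right) = \left(\left(2921 - 383\right) - 20364\right) \left(\left(210 - 88 - -234\right) - 33893\right) = \left(2538 - 20364\right) \left(\left(210 - 88 + 234\right) - 33893\right) = - 17826 \left(356 - 33893\right) = \left(-17826\right) \left(-33537\right) = 597830562$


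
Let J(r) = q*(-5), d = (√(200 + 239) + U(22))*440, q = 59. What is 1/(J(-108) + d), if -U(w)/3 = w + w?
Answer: -2335/132906009 - 88*√439/664530045 ≈ -2.0343e-5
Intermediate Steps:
U(w) = -6*w (U(w) = -3*(w + w) = -6*w)
d = -58080 + 440*√439 (d = (√(200 + 239) - 6*22)*440 = (√439 - 132)*440 = (-132 + √439)*440 = -58080 + 440*√439 ≈ -48861.)
J(r) = -295 (J(r) = 59*(-5) = -295)
1/(J(-108) + d) = 1/(-295 + (-58080 + 440*√439)) = 1/(-58375 + 440*√439)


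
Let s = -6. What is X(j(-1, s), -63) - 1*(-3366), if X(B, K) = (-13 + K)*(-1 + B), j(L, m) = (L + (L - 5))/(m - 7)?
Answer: 44214/13 ≈ 3401.1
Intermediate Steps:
j(L, m) = (-5 + 2*L)/(-7 + m) (j(L, m) = (L + (-5 + L))/(-7 + m) = (-5 + 2*L)/(-7 + m))
X(B, K) = (-1 + B)*(-13 + K)
X(j(-1, s), -63) - 1*(-3366) = (13 - 1*(-63) - 13*(-5 + 2*(-1))/(-7 - 6) + ((-5 + 2*(-1))/(-7 - 6))*(-63)) - 1*(-3366) = (13 + 63 - 13*(-5 - 2)/(-13) + ((-5 - 2)/(-13))*(-63)) + 3366 = (13 + 63 - (-1)*(-7) - 1/13*(-7)*(-63)) + 3366 = (13 + 63 - 13*7/13 + (7/13)*(-63)) + 3366 = (13 + 63 - 7 - 441/13) + 3366 = 456/13 + 3366 = 44214/13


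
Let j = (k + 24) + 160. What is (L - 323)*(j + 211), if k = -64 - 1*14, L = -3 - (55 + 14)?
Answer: -125215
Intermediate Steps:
L = -72 (L = -3 - 1*69 = -3 - 69 = -72)
k = -78 (k = -64 - 14 = -78)
j = 106 (j = (-78 + 24) + 160 = -54 + 160 = 106)
(L - 323)*(j + 211) = (-72 - 323)*(106 + 211) = -395*317 = -125215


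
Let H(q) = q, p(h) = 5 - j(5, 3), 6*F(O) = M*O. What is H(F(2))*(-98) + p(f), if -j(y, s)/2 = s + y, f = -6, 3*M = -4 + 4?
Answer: 21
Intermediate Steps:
M = 0 (M = (-4 + 4)/3 = (⅓)*0 = 0)
F(O) = 0 (F(O) = (0*O)/6 = (⅙)*0 = 0)
j(y, s) = -2*s - 2*y (j(y, s) = -2*(s + y) = -2*s - 2*y)
p(h) = 21 (p(h) = 5 - (-2*3 - 2*5) = 5 - (-6 - 10) = 5 - 1*(-16) = 5 + 16 = 21)
H(F(2))*(-98) + p(f) = 0*(-98) + 21 = 0 + 21 = 21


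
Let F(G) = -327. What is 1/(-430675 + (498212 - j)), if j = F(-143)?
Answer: 1/67864 ≈ 1.4735e-5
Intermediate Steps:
j = -327
1/(-430675 + (498212 - j)) = 1/(-430675 + (498212 - 1*(-327))) = 1/(-430675 + (498212 + 327)) = 1/(-430675 + 498539) = 1/67864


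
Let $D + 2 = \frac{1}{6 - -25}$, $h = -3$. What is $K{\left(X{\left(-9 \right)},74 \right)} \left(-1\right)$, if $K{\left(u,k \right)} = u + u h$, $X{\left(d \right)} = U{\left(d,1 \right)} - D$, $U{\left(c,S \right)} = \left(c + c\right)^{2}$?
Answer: $\frac{20210}{31} \approx 651.94$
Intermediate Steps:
$U{\left(c,S \right)} = 4 c^{2}$ ($U{\left(c,S \right)} = \left(2 c\right)^{2} = 4 c^{2}$)
$D = - \frac{61}{31}$ ($D = -2 + \frac{1}{6 - -25} = -2 + \frac{1}{6 + 25} = -2 + \frac{1}{31} = - \frac{61}{31} \approx -1.9677$)
$X{\left(d \right)} = \frac{61}{31} + 4 d^{2}$ ($X{\left(d \right)} = 4 d^{2} - - \frac{61}{31} = 4 d^{2} + \frac{61}{31} = \frac{61}{31} + 4 d^{2}$)
$K{\left(u,k \right)} = - 2 u$ ($K{\left(u,k \right)} = u + u \left(-3\right) = u - 3 u = - 2 u$)
$K{\left(X{\left(-9 \right)},74 \right)} \left(-1\right) = - 2 \left(\frac{61}{31} + 4 \left(-9\right)^{2}\right) \left(-1\right) = - 2 \left(\frac{61}{31} + 4 \cdot 81\right) \left(-1\right) = - 2 \left(\frac{61}{31} + 324\right) \left(-1\right) = \left(-2\right) \frac{10105}{31} \left(-1\right) = \left(- \frac{20210}{31}\right) \left(-1\right) = \frac{20210}{31}$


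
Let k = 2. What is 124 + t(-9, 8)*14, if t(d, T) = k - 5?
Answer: 82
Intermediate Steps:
t(d, T) = -3 (t(d, T) = 2 - 5 = -3)
124 + t(-9, 8)*14 = 124 - 3*14 = 124 - 42 = 82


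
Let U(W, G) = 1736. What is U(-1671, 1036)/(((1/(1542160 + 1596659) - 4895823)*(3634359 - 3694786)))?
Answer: 1362247446/232146971961051593 ≈ 5.8680e-9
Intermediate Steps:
U(-1671, 1036)/(((1/(1542160 + 1596659) - 4895823)*(3634359 - 3694786))) = 1736/(((1/(1542160 + 1596659) - 4895823)*(3634359 - 3694786))) = 1736/(((1/3138819 - 4895823)*(-60427))) = 1736/((-15367102253036/3138819*(-60427))) = 1736/(928587887844206372/3138819) = 1736*(3138819/928587887844206372) = 1362247446/232146971961051593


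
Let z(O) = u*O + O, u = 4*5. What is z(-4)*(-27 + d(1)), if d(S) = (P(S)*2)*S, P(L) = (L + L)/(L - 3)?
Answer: 2436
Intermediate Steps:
u = 20
P(L) = 2*L/(-3 + L) (P(L) = (2*L)/(-3 + L) = 2*L/(-3 + L))
z(O) = 21*O (z(O) = 20*O + O = 21*O)
d(S) = 4*S²/(-3 + S) (d(S) = ((2*S/(-3 + S))*2)*S = (4*S/(-3 + S))*S = 4*S²/(-3 + S))
z(-4)*(-27 + d(1)) = (21*(-4))*(-27 + 4*1²/(-3 + 1)) = -84*(-27 + 4*1/(-2)) = -84*(-27 + 4*1*(-½)) = -84*(-27 - 2) = -84*(-29) = 2436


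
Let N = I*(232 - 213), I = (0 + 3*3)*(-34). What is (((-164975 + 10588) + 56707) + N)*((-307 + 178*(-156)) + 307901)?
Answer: -28960312044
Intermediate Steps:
I = -306 (I = (0 + 9)*(-34) = 9*(-34) = -306)
N = -5814 (N = -306*(232 - 213) = -306*19 = -5814)
(((-164975 + 10588) + 56707) + N)*((-307 + 178*(-156)) + 307901) = (((-164975 + 10588) + 56707) - 5814)*((-307 + 178*(-156)) + 307901) = ((-154387 + 56707) - 5814)*((-307 - 27768) + 307901) = (-97680 - 5814)*(-28075 + 307901) = -103494*279826 = -28960312044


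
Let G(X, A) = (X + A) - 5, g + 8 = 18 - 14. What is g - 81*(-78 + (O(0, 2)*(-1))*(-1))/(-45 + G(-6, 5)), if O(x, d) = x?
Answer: -2174/17 ≈ -127.88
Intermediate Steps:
g = -4 (g = -8 + (18 - 14) = -8 + 4 = -4)
G(X, A) = -5 + A + X (G(X, A) = (A + X) - 5 = -5 + A + X)
g - 81*(-78 + (O(0, 2)*(-1))*(-1))/(-45 + G(-6, 5)) = -4 - 81*(-78 + (0*(-1))*(-1))/(-45 + (-5 + 5 - 6)) = -4 - 81*(-78 + 0*(-1))/(-45 - 6) = -4 - 81*(-78 + 0)/(-51) = -4 - (-6318)*(-1)/51 = -4 - 81*26/17 = -4 - 2106/17 = -2174/17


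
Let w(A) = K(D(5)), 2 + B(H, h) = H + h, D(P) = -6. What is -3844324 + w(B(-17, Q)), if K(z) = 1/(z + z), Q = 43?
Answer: -46131889/12 ≈ -3.8443e+6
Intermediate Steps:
K(z) = 1/(2*z)
B(H, h) = -2 + H + h (B(H, h) = -2 + (H + h) = -2 + H + h)
w(A) = -1/12 (w(A) = (½)/(-6) = (½)*(-⅙) = -1/12)
-3844324 + w(B(-17, Q)) = -3844324 - 1/12 = -46131889/12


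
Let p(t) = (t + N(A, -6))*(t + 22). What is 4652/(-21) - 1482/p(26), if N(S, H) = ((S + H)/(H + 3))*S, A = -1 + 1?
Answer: -74831/336 ≈ -222.71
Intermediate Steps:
A = 0
N(S, H) = S*(H + S)/(3 + H) (N(S, H) = ((H + S)/(3 + H))*S = S*(H + S)/(3 + H))
p(t) = t*(22 + t) (p(t) = (t + 0*(-6 + 0)/(3 - 6))*(t + 22) = (t + 0*(-6)/(-3))*(22 + t) = (t + 0*(-⅓)*(-6))*(22 + t) = (t + 0)*(22 + t) = t*(22 + t))
4652/(-21) - 1482/p(26) = 4652/(-21) - 1482*1/(26*(22 + 26)) = 4652*(-1/21) - 1482/(26*48) = -4652/21 - 1482/1248 = -4652/21 - 1482*1/1248 = -4652/21 - 19/16 = -74831/336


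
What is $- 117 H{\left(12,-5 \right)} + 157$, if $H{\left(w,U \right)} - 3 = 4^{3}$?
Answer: $-7682$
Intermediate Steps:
$H{\left(w,U \right)} = 67$ ($H{\left(w,U \right)} = 3 + 4^{3} = 3 + 64 = 67$)
$- 117 H{\left(12,-5 \right)} + 157 = \left(-117\right) 67 + 157 = -7839 + 157 = -7682$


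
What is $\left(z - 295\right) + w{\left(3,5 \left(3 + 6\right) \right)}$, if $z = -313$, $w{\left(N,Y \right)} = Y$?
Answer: $-563$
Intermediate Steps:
$\left(z - 295\right) + w{\left(3,5 \left(3 + 6\right) \right)} = \left(-313 - 295\right) + 5 \left(3 + 6\right) = -608 + 5 \cdot 9 = -608 + 45 = -563$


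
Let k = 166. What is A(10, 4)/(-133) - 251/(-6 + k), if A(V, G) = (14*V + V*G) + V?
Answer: -3357/1120 ≈ -2.9973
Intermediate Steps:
A(V, G) = 15*V + G*V (A(V, G) = (14*V + G*V) + V = 15*V + G*V)
A(10, 4)/(-133) - 251/(-6 + k) = (10*(15 + 4))/(-133) - 251/(-6 + 166) = (10*19)*(-1/133) - 251/160 = 190*(-1/133) - 251*1/160 = -10/7 - 251/160 = -3357/1120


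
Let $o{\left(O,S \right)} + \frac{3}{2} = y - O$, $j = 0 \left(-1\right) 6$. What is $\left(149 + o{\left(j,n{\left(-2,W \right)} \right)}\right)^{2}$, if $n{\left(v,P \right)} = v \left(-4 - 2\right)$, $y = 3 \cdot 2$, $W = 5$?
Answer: $\frac{94249}{4} \approx 23562.0$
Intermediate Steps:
$j = 0$ ($j = 0 \cdot 6 = 0$)
$y = 6$
$n{\left(v,P \right)} = - 6 v$ ($n{\left(v,P \right)} = v \left(-6\right) = - 6 v$)
$o{\left(O,S \right)} = \frac{9}{2} - O$ ($o{\left(O,S \right)} = - \frac{3}{2} - \left(-6 + O\right) = \frac{9}{2} - O$)
$\left(149 + o{\left(j,n{\left(-2,W \right)} \right)}\right)^{2} = \left(149 + \left(\frac{9}{2} - 0\right)\right)^{2} = \left(149 + \left(\frac{9}{2} + 0\right)\right)^{2} = \left(149 + \frac{9}{2}\right)^{2} = \left(\frac{307}{2}\right)^{2} = \frac{94249}{4}$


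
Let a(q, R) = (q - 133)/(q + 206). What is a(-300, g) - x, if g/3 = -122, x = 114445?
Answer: -10757397/94 ≈ -1.1444e+5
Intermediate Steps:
g = -366 (g = 3*(-122) = -366)
a(q, R) = (-133 + q)/(206 + q)
a(-300, g) - x = (-133 - 300)/(206 - 300) - 1*114445 = -433/(-94) - 114445 = -1/94*(-433) - 114445 = 433/94 - 114445 = -10757397/94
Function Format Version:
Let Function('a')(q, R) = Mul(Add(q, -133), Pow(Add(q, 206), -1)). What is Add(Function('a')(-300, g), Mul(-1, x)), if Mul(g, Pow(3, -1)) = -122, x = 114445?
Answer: Rational(-10757397, 94) ≈ -1.1444e+5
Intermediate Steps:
g = -366 (g = Mul(3, -122) = -366)
Function('a')(q, R) = Mul(Pow(Add(206, q), -1), Add(-133, q)) (Function('a')(q, R) = Mul(Add(-133, q), Pow(Add(206, q), -1)) = Mul(Pow(Add(206, q), -1), Add(-133, q)))
Add(Function('a')(-300, g), Mul(-1, x)) = Add(Mul(Pow(Add(206, -300), -1), Add(-133, -300)), Mul(-1, 114445)) = Add(Mul(Pow(-94, -1), -433), -114445) = Add(Mul(Rational(-1, 94), -433), -114445) = Add(Rational(433, 94), -114445) = Rational(-10757397, 94)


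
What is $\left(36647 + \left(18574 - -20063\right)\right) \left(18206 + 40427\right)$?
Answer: $4414126772$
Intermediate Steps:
$\left(36647 + \left(18574 - -20063\right)\right) \left(18206 + 40427\right) = \left(36647 + \left(18574 + 20063\right)\right) 58633 = \left(36647 + 38637\right) 58633 = 75284 \cdot 58633 = 4414126772$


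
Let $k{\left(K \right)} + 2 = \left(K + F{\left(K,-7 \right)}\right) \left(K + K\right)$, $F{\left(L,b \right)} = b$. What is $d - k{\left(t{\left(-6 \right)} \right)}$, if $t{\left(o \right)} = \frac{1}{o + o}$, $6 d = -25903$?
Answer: $- \frac{310777}{72} \approx -4316.3$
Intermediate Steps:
$d = - \frac{25903}{6}$ ($d = \frac{1}{6} \left(-25903\right) = - \frac{25903}{6} \approx -4317.2$)
$t{\left(o \right)} = \frac{1}{2 o}$
$k{\left(K \right)} = -2 + 2 K \left(-7 + K\right)$ ($k{\left(K \right)} = -2 + \left(K - 7\right) \left(K + K\right) = -2 + \left(-7 + K\right) 2 K = -2 + 2 K \left(-7 + K\right)$)
$d - k{\left(t{\left(-6 \right)} \right)} = - \frac{25903}{6} - \left(-2 - 14 \frac{1}{2 \left(-6\right)} + 2 \left(\frac{1}{2 \left(-6\right)}\right)^{2}\right) = - \frac{25903}{6} - \left(-2 - 14 \cdot \frac{1}{2} \left(- \frac{1}{6}\right) + 2 \left(\frac{1}{2} \left(- \frac{1}{6}\right)\right)^{2}\right) = - \frac{25903}{6} - \left(-2 - - \frac{7}{6} + 2 \left(- \frac{1}{12}\right)^{2}\right) = - \frac{25903}{6} - \left(-2 + \frac{7}{6} + 2 \cdot \frac{1}{144}\right) = - \frac{25903}{6} - \left(-2 + \frac{7}{6} + \frac{1}{72}\right) = - \frac{25903}{6} - - \frac{59}{72} = - \frac{25903}{6} + \frac{59}{72} = - \frac{310777}{72}$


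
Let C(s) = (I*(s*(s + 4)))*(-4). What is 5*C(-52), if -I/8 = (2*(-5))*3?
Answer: -11980800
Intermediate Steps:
I = 240 (I = -8*2*(-5)*3 = -(-80)*3 = -8*(-30) = 240)
C(s) = -960*s*(4 + s) (C(s) = (240*(s*(s + 4)))*(-4) = (240*(s*(4 + s)))*(-4) = (240*s*(4 + s))*(-4) = -960*s*(4 + s))
5*C(-52) = 5*(-960*(-52)*(4 - 52)) = 5*(-960*(-52)*(-48)) = 5*(-2396160) = -11980800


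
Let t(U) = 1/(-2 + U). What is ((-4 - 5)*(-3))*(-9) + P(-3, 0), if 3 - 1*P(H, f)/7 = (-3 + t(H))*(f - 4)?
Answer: -1558/5 ≈ -311.60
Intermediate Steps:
P(H, f) = 21 - 7*(-4 + f)*(-3 + 1/(-2 + H)) (P(H, f) = 21 - 7*(-3 + 1/(-2 + H))*(f - 4) = 21 - 7*(-3 + 1/(-2 + H))*(-4 + f) = 21 - 7*(-4 + f)*(-3 + 1/(-2 + H)))
((-4 - 5)*(-3))*(-9) + P(-3, 0) = ((-4 - 5)*(-3))*(-9) + 7*(4 - 1*0 + 3*(-3 + 0)*(-2 - 3))/(-2 - 3) = -9*(-3)*(-9) + 7*(4 + 0 + 3*(-3)*(-5))/(-5) = 27*(-9) + 7*(-⅕)*(4 + 0 + 45) = -243 + 7*(-⅕)*49 = -243 - 343/5 = -1558/5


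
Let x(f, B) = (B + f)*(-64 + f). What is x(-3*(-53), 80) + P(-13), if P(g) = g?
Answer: 22692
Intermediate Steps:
x(f, B) = (-64 + f)*(B + f)
x(-3*(-53), 80) + P(-13) = ((-3*(-53))² - 64*80 - (-192)*(-53) + 80*(-3*(-53))) - 13 = (159² - 5120 - 64*159 + 80*159) - 13 = (25281 - 5120 - 10176 + 12720) - 13 = 22705 - 13 = 22692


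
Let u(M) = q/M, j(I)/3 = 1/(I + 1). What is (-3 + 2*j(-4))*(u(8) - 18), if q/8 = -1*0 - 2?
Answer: 100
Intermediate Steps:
j(I) = 3/(1 + I) (j(I) = 3/(I + 1) = 3/(1 + I))
q = -16 (q = 8*(-1*0 - 2) = 8*(0 - 2) = 8*(-2) = -16)
u(M) = -16/M
(-3 + 2*j(-4))*(u(8) - 18) = (-3 + 2*(3/(1 - 4)))*(-16/8 - 18) = (-3 + 2*(3/(-3)))*(-16*⅛ - 18) = (-3 + 2*(3*(-⅓)))*(-2 - 18) = (-3 + 2*(-1))*(-20) = (-3 - 2)*(-20) = -5*(-20) = 100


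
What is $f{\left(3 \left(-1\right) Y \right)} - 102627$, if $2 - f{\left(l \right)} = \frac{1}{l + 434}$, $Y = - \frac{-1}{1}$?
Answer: $- \frac{44231376}{431} \approx -1.0263 \cdot 10^{5}$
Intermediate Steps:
$Y = 1$ ($Y = - \left(-1\right) 1 = \left(-1\right) \left(-1\right) = 1$)
$f{\left(l \right)} = 2 - \frac{1}{434 + l}$ ($f{\left(l \right)} = 2 - \frac{1}{l + 434} = 2 - \frac{1}{434 + l}$)
$f{\left(3 \left(-1\right) Y \right)} - 102627 = \frac{867 + 2 \cdot 3 \left(-1\right) 1}{434 + 3 \left(-1\right) 1} - 102627 = \frac{867 + 2 \left(\left(-3\right) 1\right)}{434 - 3} - 102627 = \frac{867 + 2 \left(-3\right)}{434 - 3} - 102627 = \frac{867 - 6}{431} - 102627 = \frac{1}{431} \cdot 861 - 102627 = \frac{861}{431} - 102627 = - \frac{44231376}{431}$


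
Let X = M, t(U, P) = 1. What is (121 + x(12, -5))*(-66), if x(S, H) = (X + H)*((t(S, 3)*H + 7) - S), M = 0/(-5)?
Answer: -11286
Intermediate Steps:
M = 0 (M = 0*(-⅕) = 0)
X = 0
x(S, H) = H*(7 + H - S) (x(S, H) = (0 + H)*((1*H + 7) - S) = H*((H + 7) - S) = H*((7 + H) - S) = H*(7 + H - S))
(121 + x(12, -5))*(-66) = (121 - 5*(7 - 5 - 1*12))*(-66) = (121 - 5*(7 - 5 - 12))*(-66) = (121 - 5*(-10))*(-66) = (121 + 50)*(-66) = 171*(-66) = -11286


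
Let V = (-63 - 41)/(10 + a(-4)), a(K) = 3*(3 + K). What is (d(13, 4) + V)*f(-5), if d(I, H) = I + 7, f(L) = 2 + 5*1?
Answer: 36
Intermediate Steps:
a(K) = 9 + 3*K
f(L) = 7 (f(L) = 2 + 5 = 7)
V = -104/7 (V = (-63 - 41)/(10 + (9 + 3*(-4))) = -104/(10 + (9 - 12)) = -104/(10 - 3) = -104/7 ≈ -14.857)
d(I, H) = 7 + I
(d(13, 4) + V)*f(-5) = ((7 + 13) - 104/7)*7 = (20 - 104/7)*7 = (36/7)*7 = 36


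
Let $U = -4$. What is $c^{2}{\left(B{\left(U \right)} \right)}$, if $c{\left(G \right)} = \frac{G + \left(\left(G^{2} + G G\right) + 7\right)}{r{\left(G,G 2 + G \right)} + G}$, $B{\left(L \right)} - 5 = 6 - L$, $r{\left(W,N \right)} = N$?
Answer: $\frac{13924}{225} \approx 61.884$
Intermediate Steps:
$B{\left(L \right)} = 11 - L$ ($B{\left(L \right)} = 5 - \left(-6 + L\right) = 11 - L$)
$c{\left(G \right)} = \frac{7 + G + 2 G^{2}}{4 G}$ ($c{\left(G \right)} = \frac{G + \left(\left(G^{2} + G G\right) + 7\right)}{\left(G 2 + G\right) + G} = \frac{G + \left(\left(G^{2} + G^{2}\right) + 7\right)}{\left(2 G + G\right) + G} = \frac{G + \left(2 G^{2} + 7\right)}{3 G + G} = \frac{G + \left(7 + 2 G^{2}\right)}{4 G} = \left(7 + G + 2 G^{2}\right) \frac{1}{4 G} = \frac{7 + G + 2 G^{2}}{4 G}$)
$c^{2}{\left(B{\left(U \right)} \right)} = \left(\frac{7 + \left(11 - -4\right) + 2 \left(11 - -4\right)^{2}}{4 \left(11 - -4\right)}\right)^{2} = \left(\frac{7 + \left(11 + 4\right) + 2 \left(11 + 4\right)^{2}}{4 \left(11 + 4\right)}\right)^{2} = \left(\frac{7 + 15 + 2 \cdot 15^{2}}{4 \cdot 15}\right)^{2} = \left(\frac{1}{4} \cdot \frac{1}{15} \left(7 + 15 + 2 \cdot 225\right)\right)^{2} = \left(\frac{1}{4} \cdot \frac{1}{15} \left(7 + 15 + 450\right)\right)^{2} = \left(\frac{1}{4} \cdot \frac{1}{15} \cdot 472\right)^{2} = \left(\frac{118}{15}\right)^{2} = \frac{13924}{225}$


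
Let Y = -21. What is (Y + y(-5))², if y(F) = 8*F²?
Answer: 32041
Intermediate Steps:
(Y + y(-5))² = (-21 + 8*(-5)²)² = (-21 + 8*25)² = (-21 + 200)² = 179² = 32041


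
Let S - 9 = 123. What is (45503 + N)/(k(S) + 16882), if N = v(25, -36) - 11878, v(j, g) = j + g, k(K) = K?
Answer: 16807/8507 ≈ 1.9757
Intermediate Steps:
S = 132 (S = 9 + 123 = 132)
v(j, g) = g + j
N = -11889 (N = (-36 + 25) - 11878 = -11 - 11878 = -11889)
(45503 + N)/(k(S) + 16882) = (45503 - 11889)/(132 + 16882) = 33614/17014 = 33614*(1/17014) = 16807/8507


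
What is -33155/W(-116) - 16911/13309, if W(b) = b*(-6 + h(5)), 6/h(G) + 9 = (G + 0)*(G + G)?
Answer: -3712491587/74104512 ≈ -50.098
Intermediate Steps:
h(G) = 6/(-9 + 2*G²) (h(G) = 6/(-9 + (G + 0)*(G + G)) = 6/(-9 + G*(2*G)) = 6/(-9 + 2*G²))
W(b) = -240*b/41 (W(b) = b*(-6 + 6/(-9 + 2*5²)) = b*(-6 + 6/(-9 + 2*25)) = b*(-6 + 6/(-9 + 50)) = b*(-6 + 6/41) = b*(-240/41) = -240*b/41)
-33155/W(-116) - 16911/13309 = -33155/((-240/41*(-116))) - 16911/13309 = -33155/27840/41 - 16911*1/13309 = -33155*41/27840 - 16911/13309 = -271871/5568 - 16911/13309 = -3712491587/74104512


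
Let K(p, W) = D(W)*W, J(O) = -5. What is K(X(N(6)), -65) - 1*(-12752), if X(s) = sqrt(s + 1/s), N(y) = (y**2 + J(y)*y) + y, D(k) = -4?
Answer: 13012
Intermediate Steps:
N(y) = y**2 - 4*y (N(y) = (y**2 - 5*y) + y = y**2 - 4*y)
K(p, W) = -4*W
K(X(N(6)), -65) - 1*(-12752) = -4*(-65) - 1*(-12752) = 260 + 12752 = 13012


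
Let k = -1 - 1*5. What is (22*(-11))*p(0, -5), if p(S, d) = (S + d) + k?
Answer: 2662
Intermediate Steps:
k = -6 (k = -1 - 5 = -6)
p(S, d) = -6 + S + d (p(S, d) = (S + d) - 6 = -6 + S + d)
(22*(-11))*p(0, -5) = (22*(-11))*(-6 + 0 - 5) = -242*(-11) = 2662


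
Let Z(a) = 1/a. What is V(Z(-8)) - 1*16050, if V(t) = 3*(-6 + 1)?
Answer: -16065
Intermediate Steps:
V(t) = -15 (V(t) = 3*(-5) = -15)
V(Z(-8)) - 1*16050 = -15 - 1*16050 = -15 - 16050 = -16065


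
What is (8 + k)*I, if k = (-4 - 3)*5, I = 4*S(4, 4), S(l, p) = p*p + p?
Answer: -2160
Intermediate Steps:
S(l, p) = p + p² (S(l, p) = p² + p = p + p²)
I = 80 (I = 4*(4*(1 + 4)) = 4*(4*5) = 4*20 = 80)
k = -35 (k = -7*5 = -35)
(8 + k)*I = (8 - 35)*80 = -27*80 = -2160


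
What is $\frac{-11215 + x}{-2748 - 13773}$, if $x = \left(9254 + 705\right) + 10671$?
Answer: $- \frac{9415}{16521} \approx -0.56988$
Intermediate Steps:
$x = 20630$ ($x = 9959 + 10671 = 20630$)
$\frac{-11215 + x}{-2748 - 13773} = \frac{-11215 + 20630}{-2748 - 13773} = \frac{9415}{-16521} = 9415 \left(- \frac{1}{16521}\right) = - \frac{9415}{16521}$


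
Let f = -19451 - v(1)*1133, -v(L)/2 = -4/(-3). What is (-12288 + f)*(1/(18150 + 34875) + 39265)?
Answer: -1775968711978/1575 ≈ -1.1276e+9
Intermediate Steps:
v(L) = -8/3 (v(L) = -(-8)/(-3) = -(-8)*(-1)/3 = -2*4/3 = -8/3)
f = -49289/3 (f = -19451 - (-8)*1133/3 = -19451 - 1*(-9064/3) = -19451 + 9064/3 = -49289/3 ≈ -16430.)
(-12288 + f)*(1/(18150 + 34875) + 39265) = (-12288 - 49289/3)*(1/(18150 + 34875) + 39265) = -86153*(1/53025 + 39265)/3 = -86153/3*2082026626/53025 = -1775968711978/1575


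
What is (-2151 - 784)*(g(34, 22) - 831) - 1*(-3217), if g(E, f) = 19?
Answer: 2386437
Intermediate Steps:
(-2151 - 784)*(g(34, 22) - 831) - 1*(-3217) = (-2151 - 784)*(19 - 831) - 1*(-3217) = -2935*(-812) + 3217 = 2383220 + 3217 = 2386437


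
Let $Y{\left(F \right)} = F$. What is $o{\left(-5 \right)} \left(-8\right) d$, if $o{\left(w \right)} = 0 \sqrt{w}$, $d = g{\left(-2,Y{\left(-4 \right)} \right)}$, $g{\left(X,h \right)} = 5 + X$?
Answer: $0$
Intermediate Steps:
$d = 3$ ($d = 5 - 2 = 3$)
$o{\left(w \right)} = 0$
$o{\left(-5 \right)} \left(-8\right) d = 0 \left(-8\right) 3 = 0 \cdot 3 = 0$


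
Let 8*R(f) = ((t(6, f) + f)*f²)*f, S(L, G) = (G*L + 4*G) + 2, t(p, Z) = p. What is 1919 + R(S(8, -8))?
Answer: 9138343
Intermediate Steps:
S(L, G) = 2 + 4*G + G*L (S(L, G) = (4*G + G*L) + 2 = 2 + 4*G + G*L)
R(f) = f³*(6 + f)/8 (R(f) = (((6 + f)*f²)*f)/8 = ((f²*(6 + f))*f)/8 = (f³*(6 + f))/8 = f³*(6 + f)/8)
1919 + R(S(8, -8)) = 1919 + (2 + 4*(-8) - 8*8)³*(6 + (2 + 4*(-8) - 8*8))/8 = 1919 + (2 - 32 - 64)³*(6 + (2 - 32 - 64))/8 = 1919 + (⅛)*(-94)³*(6 - 94) = 1919 + (⅛)*(-830584)*(-88) = 1919 + 9136424 = 9138343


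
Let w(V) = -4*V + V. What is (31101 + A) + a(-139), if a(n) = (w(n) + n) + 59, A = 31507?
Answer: 62945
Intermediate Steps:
w(V) = -3*V
a(n) = 59 - 2*n (a(n) = (-3*n + n) + 59 = -2*n + 59 = 59 - 2*n)
(31101 + A) + a(-139) = (31101 + 31507) + (59 - 2*(-139)) = 62608 + (59 + 278) = 62608 + 337 = 62945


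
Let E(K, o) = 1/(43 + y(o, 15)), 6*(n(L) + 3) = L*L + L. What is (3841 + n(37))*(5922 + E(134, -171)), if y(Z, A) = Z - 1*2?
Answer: 9405367403/390 ≈ 2.4116e+7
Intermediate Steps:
y(Z, A) = -2 + Z (y(Z, A) = Z - 2 = -2 + Z)
n(L) = -3 + L/6 + L²/6 (n(L) = -3 + (L*L + L)/6 = -3 + (L² + L)/6 = -3 + (L + L²)/6 = -3 + (L/6 + L²/6) = -3 + L/6 + L²/6)
E(K, o) = 1/(41 + o) (E(K, o) = 1/(43 + (-2 + o)) = 1/(41 + o))
(3841 + n(37))*(5922 + E(134, -171)) = (3841 + (-3 + (⅙)*37 + (⅙)*37²))*(5922 + 1/(41 - 171)) = (3841 + (-3 + 37/6 + (⅙)*1369))*(5922 + 1/(-130)) = (3841 + (-3 + 37/6 + 1369/6))*(5922 - 1/130) = (3841 + 694/3)*(769859/130) = (12217/3)*(769859/130) = 9405367403/390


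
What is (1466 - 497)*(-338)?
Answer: -327522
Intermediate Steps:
(1466 - 497)*(-338) = 969*(-338) = -327522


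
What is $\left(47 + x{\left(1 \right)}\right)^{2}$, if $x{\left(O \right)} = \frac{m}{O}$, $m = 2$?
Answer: $2401$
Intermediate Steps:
$x{\left(O \right)} = \frac{2}{O}$
$\left(47 + x{\left(1 \right)}\right)^{2} = \left(47 + \frac{2}{1}\right)^{2} = \left(47 + 2 \cdot 1\right)^{2} = \left(47 + 2\right)^{2} = 49^{2} = 2401$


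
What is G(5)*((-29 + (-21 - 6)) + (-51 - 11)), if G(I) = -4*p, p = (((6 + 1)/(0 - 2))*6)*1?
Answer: -9912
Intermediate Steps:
p = -21 (p = ((7/(-2))*6)*1 = ((7*(-½))*6)*1 = -7/2*6*1 = -21*1 = -21)
G(I) = 84 (G(I) = -4*(-21) = 84)
G(5)*((-29 + (-21 - 6)) + (-51 - 11)) = 84*((-29 + (-21 - 6)) + (-51 - 11)) = 84*((-29 - 27) - 62) = 84*(-56 - 62) = 84*(-118) = -9912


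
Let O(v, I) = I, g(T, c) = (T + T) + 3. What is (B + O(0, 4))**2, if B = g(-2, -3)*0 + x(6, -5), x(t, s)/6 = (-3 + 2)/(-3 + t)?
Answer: 4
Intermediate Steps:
g(T, c) = 3 + 2*T (g(T, c) = 2*T + 3 = 3 + 2*T)
x(t, s) = -6/(-3 + t) (x(t, s) = 6*((-3 + 2)/(-3 + t)) = 6*(-1/(-3 + t)) = -6/(-3 + t))
B = -2 (B = (3 + 2*(-2))*0 - 6/(-3 + 6) = (3 - 4)*0 - 6/3 = -1*0 - 6*1/3 = 0 - 2 = -2)
(B + O(0, 4))**2 = (-2 + 4)**2 = 2**2 = 4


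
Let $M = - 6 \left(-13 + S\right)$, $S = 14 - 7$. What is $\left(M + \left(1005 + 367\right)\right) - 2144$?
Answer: $-736$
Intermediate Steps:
$S = 7$
$M = 36$ ($M = - 6 \left(-13 + 7\right) = \left(-6\right) \left(-6\right) = 36$)
$\left(M + \left(1005 + 367\right)\right) - 2144 = \left(36 + \left(1005 + 367\right)\right) - 2144 = \left(36 + 1372\right) - 2144 = 1408 - 2144 = -736$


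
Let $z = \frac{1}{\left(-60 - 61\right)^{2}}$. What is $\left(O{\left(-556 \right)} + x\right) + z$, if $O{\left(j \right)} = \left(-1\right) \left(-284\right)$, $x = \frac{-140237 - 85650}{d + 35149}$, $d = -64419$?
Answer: $\frac{125013188717}{428542070} \approx 291.72$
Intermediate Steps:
$x = \frac{225887}{29270}$ ($x = \frac{-140237 - 85650}{-64419 + 35149} = - \frac{225887}{-29270} = \left(-225887\right) \left(- \frac{1}{29270}\right) = \frac{225887}{29270} \approx 7.7174$)
$O{\left(j \right)} = 284$
$z = \frac{1}{14641}$ ($z = \frac{1}{\left(-121\right)^{2}} = \frac{1}{14641} \approx 6.8301 \cdot 10^{-5}$)
$\left(O{\left(-556 \right)} + x\right) + z = \left(284 + \frac{225887}{29270}\right) + \frac{1}{14641} = \frac{8538567}{29270} + \frac{1}{14641} = \frac{125013188717}{428542070}$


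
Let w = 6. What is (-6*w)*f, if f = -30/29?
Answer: 1080/29 ≈ 37.241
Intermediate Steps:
f = -30/29 (f = -30*1/29 = -30/29 ≈ -1.0345)
(-6*w)*f = -6*6*(-30/29) = -36*(-30/29) = 1080/29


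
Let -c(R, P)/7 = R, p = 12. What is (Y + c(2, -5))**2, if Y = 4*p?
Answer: 1156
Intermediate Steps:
c(R, P) = -7*R
Y = 48 (Y = 4*12 = 48)
(Y + c(2, -5))**2 = (48 - 7*2)**2 = (48 - 14)**2 = 34**2 = 1156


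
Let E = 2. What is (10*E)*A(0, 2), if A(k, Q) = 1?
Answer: 20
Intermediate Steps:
(10*E)*A(0, 2) = (10*2)*1 = 20*1 = 20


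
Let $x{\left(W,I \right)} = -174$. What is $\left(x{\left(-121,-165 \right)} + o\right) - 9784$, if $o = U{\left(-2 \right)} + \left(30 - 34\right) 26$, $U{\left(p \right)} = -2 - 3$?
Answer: $-10067$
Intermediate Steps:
$U{\left(p \right)} = -5$ ($U{\left(p \right)} = -2 - 3 = -5$)
$o = -109$ ($o = -5 + \left(30 - 34\right) 26 = -5 - 104 = -109$)
$\left(x{\left(-121,-165 \right)} + o\right) - 9784 = \left(-174 - 109\right) - 9784 = -283 - 9784 = -10067$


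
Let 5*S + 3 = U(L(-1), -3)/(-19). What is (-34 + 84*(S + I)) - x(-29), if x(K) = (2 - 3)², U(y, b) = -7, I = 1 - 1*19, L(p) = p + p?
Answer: -30233/19 ≈ -1591.2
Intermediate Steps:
L(p) = 2*p
I = -18 (I = 1 - 19 = -18)
S = -10/19 (S = -⅗ + (-7/(-19))/5 = -⅗ + (-7*(-1/19))/5 = -⅗ + (⅕)*(7/19) = -⅗ + 7/95 = -10/19 ≈ -0.52632)
x(K) = 1 (x(K) = (-1)² = 1)
(-34 + 84*(S + I)) - x(-29) = (-34 + 84*(-10/19 - 18)) - 1*1 = (-34 + 84*(-352/19)) - 1 = (-34 - 29568/19) - 1 = -30214/19 - 1 = -30233/19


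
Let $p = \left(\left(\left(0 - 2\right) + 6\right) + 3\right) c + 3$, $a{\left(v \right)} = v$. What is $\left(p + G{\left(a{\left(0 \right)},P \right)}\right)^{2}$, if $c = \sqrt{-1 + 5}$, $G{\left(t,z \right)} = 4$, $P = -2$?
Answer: $441$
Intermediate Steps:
$c = 2$ ($c = \sqrt{4} = 2$)
$p = 17$ ($p = \left(\left(\left(0 - 2\right) + 6\right) + 3\right) 2 + 3 = \left(\left(-2 + 6\right) + 3\right) 2 + 3 = \left(4 + 3\right) 2 + 3 = 7 \cdot 2 + 3 = 14 + 3 = 17$)
$\left(p + G{\left(a{\left(0 \right)},P \right)}\right)^{2} = \left(17 + 4\right)^{2} = 21^{2} = 441$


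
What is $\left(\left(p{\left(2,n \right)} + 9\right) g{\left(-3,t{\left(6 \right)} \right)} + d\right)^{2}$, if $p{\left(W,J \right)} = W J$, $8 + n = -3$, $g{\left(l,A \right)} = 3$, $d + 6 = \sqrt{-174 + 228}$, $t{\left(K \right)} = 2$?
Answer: $2079 - 270 \sqrt{6} \approx 1417.6$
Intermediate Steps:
$d = -6 + 3 \sqrt{6}$ ($d = -6 + \sqrt{-174 + 228} = -6 + \sqrt{54} = -6 + 3 \sqrt{6} \approx 1.3485$)
$n = -11$ ($n = -8 - 3 = -11$)
$p{\left(W,J \right)} = J W$
$\left(\left(p{\left(2,n \right)} + 9\right) g{\left(-3,t{\left(6 \right)} \right)} + d\right)^{2} = \left(\left(\left(-11\right) 2 + 9\right) 3 - \left(6 - 3 \sqrt{6}\right)\right)^{2} = \left(\left(-22 + 9\right) 3 - \left(6 - 3 \sqrt{6}\right)\right)^{2} = \left(\left(-13\right) 3 - \left(6 - 3 \sqrt{6}\right)\right)^{2} = \left(-39 - \left(6 - 3 \sqrt{6}\right)\right)^{2} = \left(-45 + 3 \sqrt{6}\right)^{2}$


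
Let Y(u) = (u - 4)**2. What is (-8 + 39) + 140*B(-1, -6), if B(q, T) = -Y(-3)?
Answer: -6829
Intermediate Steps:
Y(u) = (-4 + u)**2
B(q, T) = -49 (B(q, T) = -(-4 - 3)**2 = -1*(-7)**2 = -1*49 = -49)
(-8 + 39) + 140*B(-1, -6) = (-8 + 39) + 140*(-49) = 31 - 6860 = -6829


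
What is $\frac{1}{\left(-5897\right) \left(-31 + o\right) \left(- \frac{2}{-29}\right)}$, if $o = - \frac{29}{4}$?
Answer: $\frac{58}{902241} \approx 6.4284 \cdot 10^{-5}$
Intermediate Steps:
$o = - \frac{29}{4}$ ($o = \left(-29\right) \frac{1}{4} = - \frac{29}{4} \approx -7.25$)
$\frac{1}{\left(-5897\right) \left(-31 + o\right) \left(- \frac{2}{-29}\right)} = \frac{1}{\left(-5897\right) \left(-31 - \frac{29}{4}\right) \left(- \frac{2}{-29}\right)} = - \frac{1}{5897 \left(- \frac{153 \left(\left(-2\right) \left(- \frac{1}{29}\right)\right)}{4}\right)} = - \frac{1}{5897 \left(\left(- \frac{153}{4}\right) \frac{2}{29}\right)} = - \frac{1}{5897 \left(- \frac{153}{58}\right)} = \left(- \frac{1}{5897}\right) \left(- \frac{58}{153}\right) = \frac{58}{902241}$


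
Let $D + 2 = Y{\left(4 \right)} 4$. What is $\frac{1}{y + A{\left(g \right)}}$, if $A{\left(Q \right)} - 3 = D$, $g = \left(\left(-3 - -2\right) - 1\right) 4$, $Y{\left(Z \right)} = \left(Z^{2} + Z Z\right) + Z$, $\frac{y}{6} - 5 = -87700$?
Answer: $- \frac{1}{526025} \approx -1.901 \cdot 10^{-6}$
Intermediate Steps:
$y = -526170$ ($y = 30 + 6 \left(-87700\right) = 30 - 526200 = -526170$)
$Y{\left(Z \right)} = Z + 2 Z^{2}$ ($Y{\left(Z \right)} = \left(Z^{2} + Z^{2}\right) + Z = 2 Z^{2} + Z = Z + 2 Z^{2}$)
$D = 142$ ($D = -2 + 4 \left(1 + 2 \cdot 4\right) 4 = -2 + 4 \left(1 + 8\right) 4 = -2 + 4 \cdot 9 \cdot 4 = -2 + 36 \cdot 4 = -2 + 144 = 142$)
$g = -8$ ($g = \left(\left(-3 + 2\right) - 1\right) 4 = \left(-1 - 1\right) 4 = \left(-2\right) 4 = -8$)
$A{\left(Q \right)} = 145$ ($A{\left(Q \right)} = 3 + 142 = 145$)
$\frac{1}{y + A{\left(g \right)}} = \frac{1}{-526170 + 145} = \frac{1}{-526025} = - \frac{1}{526025}$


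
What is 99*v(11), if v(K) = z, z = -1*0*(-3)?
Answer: 0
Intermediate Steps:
z = 0 (z = 0*(-3) = 0)
v(K) = 0
99*v(11) = 99*0 = 0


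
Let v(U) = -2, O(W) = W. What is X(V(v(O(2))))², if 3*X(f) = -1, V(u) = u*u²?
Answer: ⅑ ≈ 0.11111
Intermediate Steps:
V(u) = u³
X(f) = -⅓ (X(f) = (⅓)*(-1) = -⅓)
X(V(v(O(2))))² = (-⅓)² = ⅑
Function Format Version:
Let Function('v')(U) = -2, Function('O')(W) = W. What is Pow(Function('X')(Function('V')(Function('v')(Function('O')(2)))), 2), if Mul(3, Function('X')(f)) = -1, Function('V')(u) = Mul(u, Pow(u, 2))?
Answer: Rational(1, 9) ≈ 0.11111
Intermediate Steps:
Function('V')(u) = Pow(u, 3)
Function('X')(f) = Rational(-1, 3) (Function('X')(f) = Mul(Rational(1, 3), -1) = Rational(-1, 3))
Pow(Function('X')(Function('V')(Function('v')(Function('O')(2)))), 2) = Pow(Rational(-1, 3), 2) = Rational(1, 9)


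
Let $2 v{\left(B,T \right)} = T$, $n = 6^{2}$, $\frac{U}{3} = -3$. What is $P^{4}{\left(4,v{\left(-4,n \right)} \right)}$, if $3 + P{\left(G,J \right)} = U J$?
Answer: $741200625$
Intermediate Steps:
$U = -9$ ($U = 3 \left(-3\right) = -9$)
$n = 36$
$v{\left(B,T \right)} = \frac{T}{2}$
$P{\left(G,J \right)} = -3 - 9 J$
$P^{4}{\left(4,v{\left(-4,n \right)} \right)} = \left(-3 - 9 \cdot \frac{1}{2} \cdot 36\right)^{4} = \left(-3 - 162\right)^{4} = \left(-165\right)^{4} = 741200625$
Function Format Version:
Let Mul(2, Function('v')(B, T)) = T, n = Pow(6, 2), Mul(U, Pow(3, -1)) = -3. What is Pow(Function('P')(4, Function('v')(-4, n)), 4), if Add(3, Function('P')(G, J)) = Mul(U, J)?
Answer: 741200625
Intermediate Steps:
U = -9 (U = Mul(3, -3) = -9)
n = 36
Function('v')(B, T) = Mul(Rational(1, 2), T)
Function('P')(G, J) = Add(-3, Mul(-9, J))
Pow(Function('P')(4, Function('v')(-4, n)), 4) = Pow(Add(-3, Mul(-9, Mul(Rational(1, 2), 36))), 4) = Pow(Add(-3, Mul(-9, 18)), 4) = Pow(Add(-3, -162), 4) = Pow(-165, 4) = 741200625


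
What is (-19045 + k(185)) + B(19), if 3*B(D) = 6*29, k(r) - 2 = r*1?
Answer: -18800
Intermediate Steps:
k(r) = 2 + r (k(r) = 2 + r*1 = 2 + r)
B(D) = 58 (B(D) = (6*29)/3 = (1/3)*174 = 58)
(-19045 + k(185)) + B(19) = (-19045 + (2 + 185)) + 58 = (-19045 + 187) + 58 = -18858 + 58 = -18800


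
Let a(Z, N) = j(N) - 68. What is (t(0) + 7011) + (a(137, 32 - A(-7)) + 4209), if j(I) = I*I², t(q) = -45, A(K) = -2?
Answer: 50411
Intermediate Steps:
j(I) = I³
a(Z, N) = -68 + N³ (a(Z, N) = N³ - 68 = -68 + N³)
(t(0) + 7011) + (a(137, 32 - A(-7)) + 4209) = (-45 + 7011) + ((-68 + (32 - 1*(-2))³) + 4209) = 6966 + ((-68 + (32 + 2)³) + 4209) = 6966 + ((-68 + 34³) + 4209) = 6966 + ((-68 + 39304) + 4209) = 6966 + (39236 + 4209) = 6966 + 43445 = 50411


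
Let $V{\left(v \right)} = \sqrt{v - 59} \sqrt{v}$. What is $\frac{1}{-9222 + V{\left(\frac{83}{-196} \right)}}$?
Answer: $- \frac{354272352}{3267098663443} + \frac{196 \sqrt{966701}}{3267098663443} \approx -0.00010838$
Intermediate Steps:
$V{\left(v \right)} = \sqrt{v} \sqrt{-59 + v}$ ($V{\left(v \right)} = \sqrt{-59 + v} \sqrt{v} = \sqrt{v} \sqrt{-59 + v}$)
$\frac{1}{-9222 + V{\left(\frac{83}{-196} \right)}} = \frac{1}{-9222 + \sqrt{\frac{83}{-196}} \sqrt{-59 + \frac{83}{-196}}} = \frac{1}{-9222 + \sqrt{83 \left(- \frac{1}{196}\right)} \sqrt{-59 + 83 \left(- \frac{1}{196}\right)}} = \frac{1}{-9222 + \sqrt{- \frac{83}{196}} \sqrt{-59 - \frac{83}{196}}} = \frac{1}{-9222 + \frac{i \sqrt{83}}{14} \sqrt{- \frac{11647}{196}}} = \frac{1}{-9222 + \frac{i \sqrt{83}}{14} \frac{i \sqrt{11647}}{14}} = \frac{1}{-9222 - \frac{\sqrt{966701}}{196}}$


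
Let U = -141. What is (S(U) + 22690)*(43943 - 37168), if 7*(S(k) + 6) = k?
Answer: 1074833425/7 ≈ 1.5355e+8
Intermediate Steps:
S(k) = -6 + k/7
(S(U) + 22690)*(43943 - 37168) = ((-6 + (⅐)*(-141)) + 22690)*(43943 - 37168) = ((-6 - 141/7) + 22690)*6775 = (-183/7 + 22690)*6775 = (158647/7)*6775 = 1074833425/7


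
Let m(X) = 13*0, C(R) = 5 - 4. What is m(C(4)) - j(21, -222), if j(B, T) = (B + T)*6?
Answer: 1206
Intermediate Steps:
C(R) = 1
m(X) = 0
j(B, T) = 6*B + 6*T
m(C(4)) - j(21, -222) = 0 - (6*21 + 6*(-222)) = 0 - (126 - 1332) = 0 - 1*(-1206) = 0 + 1206 = 1206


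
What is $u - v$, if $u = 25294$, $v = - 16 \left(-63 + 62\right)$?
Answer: $25278$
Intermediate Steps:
$v = 16$ ($v = \left(-16\right) \left(-1\right) = 16$)
$u - v = 25294 - 16 = 25278$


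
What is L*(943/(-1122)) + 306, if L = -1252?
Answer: 761984/561 ≈ 1358.3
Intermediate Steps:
L*(943/(-1122)) + 306 = -1180636/(-1122) + 306 = -1180636*(-1)/1122 + 306 = -1252*(-943/1122) + 306 = 590318/561 + 306 = 761984/561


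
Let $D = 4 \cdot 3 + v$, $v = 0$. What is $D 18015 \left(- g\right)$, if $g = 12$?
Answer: $-2594160$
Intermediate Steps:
$D = 12$ ($D = 4 \cdot 3 + 0 = 12 + 0 = 12$)
$D 18015 \left(- g\right) = 12 \cdot 18015 \left(\left(-1\right) 12\right) = 12 \cdot 18015 \left(-12\right) = 12 \left(-216180\right) = -2594160$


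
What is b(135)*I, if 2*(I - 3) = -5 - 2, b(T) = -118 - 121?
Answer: 239/2 ≈ 119.50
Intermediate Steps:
b(T) = -239
I = -½ (I = 3 + (-5 - 2)/2 = 3 + (½)*(-7) = 3 - 7/2 = -½ ≈ -0.50000)
b(135)*I = -239*(-½) = 239/2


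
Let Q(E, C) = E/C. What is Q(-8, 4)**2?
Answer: 4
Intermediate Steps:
Q(-8, 4)**2 = (-8/4)**2 = (-8*1/4)**2 = (-2)**2 = 4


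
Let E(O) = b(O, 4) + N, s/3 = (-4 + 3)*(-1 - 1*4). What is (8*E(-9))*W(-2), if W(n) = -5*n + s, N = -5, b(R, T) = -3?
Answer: -1600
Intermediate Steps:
s = 15 (s = 3*((-4 + 3)*(-1 - 1*4)) = 3*(-(-1 - 4)) = 3*(-1*(-5)) = 3*5 = 15)
E(O) = -8 (E(O) = -3 - 5 = -8)
W(n) = 15 - 5*n (W(n) = -5*n + 15 = 15 - 5*n)
(8*E(-9))*W(-2) = (8*(-8))*(15 - 5*(-2)) = -64*(15 + 10) = -64*25 = -1600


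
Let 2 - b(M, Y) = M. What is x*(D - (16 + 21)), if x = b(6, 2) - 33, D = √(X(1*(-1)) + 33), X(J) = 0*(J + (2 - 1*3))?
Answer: 1369 - 37*√33 ≈ 1156.5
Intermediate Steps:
X(J) = 0 (X(J) = 0*(J + (2 - 3)) = 0*(J - 1) = 0*(-1 + J) = 0)
D = √33 (D = √(0 + 33) = √33 ≈ 5.7446)
b(M, Y) = 2 - M
x = -37 (x = (2 - 1*6) - 33 = (2 - 6) - 33 = -4 - 33 = -37)
x*(D - (16 + 21)) = -37*(√33 - (16 + 21)) = -37*(√33 - 1*37) = -37*(√33 - 37) = -37*(-37 + √33) = 1369 - 37*√33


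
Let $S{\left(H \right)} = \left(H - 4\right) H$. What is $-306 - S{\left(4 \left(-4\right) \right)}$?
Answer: $-626$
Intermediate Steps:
$S{\left(H \right)} = H \left(-4 + H\right)$ ($S{\left(H \right)} = \left(-4 + H\right) H = H \left(-4 + H\right)$)
$-306 - S{\left(4 \left(-4\right) \right)} = -306 - 4 \left(-4\right) \left(-4 + 4 \left(-4\right)\right) = -306 - - 16 \left(-4 - 16\right) = -306 - \left(-16\right) \left(-20\right) = -306 - 320 = -626$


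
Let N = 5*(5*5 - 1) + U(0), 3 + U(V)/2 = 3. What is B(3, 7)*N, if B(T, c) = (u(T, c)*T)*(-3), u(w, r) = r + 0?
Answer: -7560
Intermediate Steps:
u(w, r) = r
U(V) = 0 (U(V) = -6 + 2*3 = -6 + 6 = 0)
B(T, c) = -3*T*c (B(T, c) = (c*T)*(-3) = (T*c)*(-3) = -3*T*c)
N = 120 (N = 5*(5*5 - 1) + 0 = 5*(25 - 1) + 0 = 5*24 + 0 = 120 + 0 = 120)
B(3, 7)*N = -3*3*7*120 = -63*120 = -7560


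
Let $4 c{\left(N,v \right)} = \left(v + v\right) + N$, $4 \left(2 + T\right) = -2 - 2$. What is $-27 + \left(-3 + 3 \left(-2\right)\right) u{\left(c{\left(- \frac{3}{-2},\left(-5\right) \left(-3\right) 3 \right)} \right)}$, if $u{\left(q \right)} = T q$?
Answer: $\frac{4725}{8} \approx 590.63$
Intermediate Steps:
$T = -3$ ($T = -2 + \frac{-2 - 2}{4} = -2 + \frac{1}{4} \left(-4\right) = -2 - 1 = -3$)
$c{\left(N,v \right)} = \frac{v}{2} + \frac{N}{4}$ ($c{\left(N,v \right)} = \frac{\left(v + v\right) + N}{4} = \frac{2 v + N}{4} = \frac{N + 2 v}{4} = \frac{v}{2} + \frac{N}{4}$)
$u{\left(q \right)} = - 3 q$
$-27 + \left(-3 + 3 \left(-2\right)\right) u{\left(c{\left(- \frac{3}{-2},\left(-5\right) \left(-3\right) 3 \right)} \right)} = -27 + \left(-3 + 3 \left(-2\right)\right) \left(- 3 \left(\frac{\left(-5\right) \left(-3\right) 3}{2} + \frac{\left(-3\right) \frac{1}{-2}}{4}\right)\right) = -27 + \left(-3 - 6\right) \left(- 3 \left(\frac{15 \cdot 3}{2} + \frac{\left(-3\right) \left(- \frac{1}{2}\right)}{4}\right)\right) = -27 - 9 \left(- 3 \left(\frac{1}{2} \cdot 45 + \frac{1}{4} \cdot \frac{3}{2}\right)\right) = -27 - 9 \left(- 3 \left(\frac{45}{2} + \frac{3}{8}\right)\right) = -27 - 9 \left(\left(-3\right) \frac{183}{8}\right) = -27 - - \frac{4941}{8} = -27 + \frac{4941}{8} = \frac{4725}{8}$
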